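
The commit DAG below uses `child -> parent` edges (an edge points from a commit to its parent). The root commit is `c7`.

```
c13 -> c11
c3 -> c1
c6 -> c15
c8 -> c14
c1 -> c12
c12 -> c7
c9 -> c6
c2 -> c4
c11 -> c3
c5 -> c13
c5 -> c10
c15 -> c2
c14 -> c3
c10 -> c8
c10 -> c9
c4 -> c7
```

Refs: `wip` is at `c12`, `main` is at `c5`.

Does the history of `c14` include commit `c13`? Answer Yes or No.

No

Ancestors of c14: {c1, c12, c14, c3, c7}.
c13 is not in that set, so it is not an ancestor of c14.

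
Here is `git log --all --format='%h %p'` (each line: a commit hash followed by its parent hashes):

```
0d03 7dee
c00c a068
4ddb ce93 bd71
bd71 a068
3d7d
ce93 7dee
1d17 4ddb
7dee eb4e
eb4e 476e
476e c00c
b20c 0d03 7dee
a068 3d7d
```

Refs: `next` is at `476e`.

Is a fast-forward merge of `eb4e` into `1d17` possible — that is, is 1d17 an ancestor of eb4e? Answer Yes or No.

A fast-forward from 1d17 to eb4e is possible iff 1d17 is an ancestor of eb4e.
Ancestors of eb4e: {3d7d, 476e, a068, c00c, eb4e}.
1d17 is not among them, so fast-forward is not possible.

No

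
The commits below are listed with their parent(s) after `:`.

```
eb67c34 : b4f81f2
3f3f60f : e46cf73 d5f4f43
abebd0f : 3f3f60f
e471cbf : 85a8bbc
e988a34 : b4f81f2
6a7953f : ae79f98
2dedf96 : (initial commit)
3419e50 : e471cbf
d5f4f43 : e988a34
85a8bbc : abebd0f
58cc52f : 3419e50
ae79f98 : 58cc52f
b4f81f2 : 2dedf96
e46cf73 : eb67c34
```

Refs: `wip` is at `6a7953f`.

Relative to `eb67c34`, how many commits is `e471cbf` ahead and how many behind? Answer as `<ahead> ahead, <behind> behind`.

Reachable from e471cbf: {2dedf96, 3f3f60f, 85a8bbc, abebd0f, b4f81f2, d5f4f43, e46cf73, e471cbf, e988a34, eb67c34}.
Reachable from eb67c34: {2dedf96, b4f81f2, eb67c34}.
Only in e471cbf's history (ahead): {3f3f60f, 85a8bbc, abebd0f, d5f4f43, e46cf73, e471cbf, e988a34} — 7.
Only in eb67c34's history (behind): {} — 0.

7 ahead, 0 behind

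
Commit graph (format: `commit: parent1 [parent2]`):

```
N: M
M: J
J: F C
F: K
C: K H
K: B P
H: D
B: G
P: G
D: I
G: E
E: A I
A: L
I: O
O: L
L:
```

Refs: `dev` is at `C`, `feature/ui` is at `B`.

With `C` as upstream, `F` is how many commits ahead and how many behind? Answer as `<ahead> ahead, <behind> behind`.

Reachable from F: {A, B, E, F, G, I, K, L, O, P}.
Reachable from C: {A, B, C, D, E, G, H, I, K, L, O, P}.
Only in F's history (ahead): {F} — 1.
Only in C's history (behind): {C, D, H} — 3.

1 ahead, 3 behind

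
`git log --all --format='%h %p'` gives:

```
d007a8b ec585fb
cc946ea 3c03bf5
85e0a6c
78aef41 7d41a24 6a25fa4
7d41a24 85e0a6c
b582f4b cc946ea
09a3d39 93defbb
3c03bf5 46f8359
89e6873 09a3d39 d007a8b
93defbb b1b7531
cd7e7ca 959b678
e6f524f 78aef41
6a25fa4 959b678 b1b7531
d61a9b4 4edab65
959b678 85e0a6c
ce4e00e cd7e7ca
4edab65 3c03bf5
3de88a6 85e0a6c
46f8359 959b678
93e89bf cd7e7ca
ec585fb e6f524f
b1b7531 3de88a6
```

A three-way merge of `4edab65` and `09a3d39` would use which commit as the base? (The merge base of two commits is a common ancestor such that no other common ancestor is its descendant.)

85e0a6c

Ancestors of 4edab65: {3c03bf5, 46f8359, 4edab65, 85e0a6c, 959b678}.
Ancestors of 09a3d39: {09a3d39, 3de88a6, 85e0a6c, 93defbb, b1b7531}.
Common ancestors: {85e0a6c}.
The only common ancestor is 85e0a6c, so it is the merge base.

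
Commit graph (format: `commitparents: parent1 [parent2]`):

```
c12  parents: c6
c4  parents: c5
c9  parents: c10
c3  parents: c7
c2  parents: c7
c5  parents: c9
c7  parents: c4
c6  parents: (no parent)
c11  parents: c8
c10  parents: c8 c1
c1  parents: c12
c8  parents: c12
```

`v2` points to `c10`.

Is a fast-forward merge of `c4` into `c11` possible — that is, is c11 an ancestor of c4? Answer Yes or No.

No

A fast-forward from c11 to c4 is possible iff c11 is an ancestor of c4.
Ancestors of c4: {c1, c10, c12, c4, c5, c6, c8, c9}.
c11 is not among them, so fast-forward is not possible.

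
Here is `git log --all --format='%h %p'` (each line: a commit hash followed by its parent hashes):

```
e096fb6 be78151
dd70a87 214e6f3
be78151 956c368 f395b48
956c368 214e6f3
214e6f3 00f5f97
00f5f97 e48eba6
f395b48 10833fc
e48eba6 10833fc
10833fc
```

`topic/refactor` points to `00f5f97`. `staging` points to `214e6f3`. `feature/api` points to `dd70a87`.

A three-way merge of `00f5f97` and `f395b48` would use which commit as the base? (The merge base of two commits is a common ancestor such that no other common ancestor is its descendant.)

10833fc

Ancestors of 00f5f97: {00f5f97, 10833fc, e48eba6}.
Ancestors of f395b48: {10833fc, f395b48}.
Common ancestors: {10833fc}.
The only common ancestor is 10833fc, so it is the merge base.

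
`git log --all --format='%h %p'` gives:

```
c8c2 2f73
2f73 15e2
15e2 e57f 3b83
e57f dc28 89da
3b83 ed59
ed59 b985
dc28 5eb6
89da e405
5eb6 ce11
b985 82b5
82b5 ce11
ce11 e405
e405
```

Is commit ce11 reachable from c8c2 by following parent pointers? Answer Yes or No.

Yes

Ancestors of c8c2 (commits reachable by following parents): {15e2, 2f73, 3b83, 5eb6, 82b5, 89da, b985, c8c2, ce11, dc28, e405, e57f, ed59}.
ce11 is in that set, so it is an ancestor of c8c2.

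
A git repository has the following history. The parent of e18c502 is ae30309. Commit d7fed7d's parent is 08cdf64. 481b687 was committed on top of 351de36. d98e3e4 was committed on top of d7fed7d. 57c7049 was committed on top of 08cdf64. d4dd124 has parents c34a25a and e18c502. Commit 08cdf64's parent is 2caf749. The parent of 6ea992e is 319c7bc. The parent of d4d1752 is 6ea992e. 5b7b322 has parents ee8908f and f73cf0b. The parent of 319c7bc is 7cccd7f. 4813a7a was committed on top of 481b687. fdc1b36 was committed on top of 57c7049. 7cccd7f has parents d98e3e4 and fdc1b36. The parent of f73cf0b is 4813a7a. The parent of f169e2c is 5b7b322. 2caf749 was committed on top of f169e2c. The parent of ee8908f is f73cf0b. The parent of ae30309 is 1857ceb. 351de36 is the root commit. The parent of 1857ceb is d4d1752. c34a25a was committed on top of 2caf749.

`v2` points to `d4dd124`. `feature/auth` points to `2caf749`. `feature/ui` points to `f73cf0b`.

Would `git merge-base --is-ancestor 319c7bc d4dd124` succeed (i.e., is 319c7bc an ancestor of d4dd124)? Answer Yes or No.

Ancestors of d4dd124 (commits reachable by following parents): {08cdf64, 1857ceb, 2caf749, 319c7bc, 351de36, 4813a7a, 481b687, 57c7049, 5b7b322, 6ea992e, 7cccd7f, ae30309, c34a25a, d4d1752, d4dd124, d7fed7d, d98e3e4, e18c502, ee8908f, f169e2c, f73cf0b, fdc1b36}.
319c7bc is in that set, so it is an ancestor of d4dd124.

Yes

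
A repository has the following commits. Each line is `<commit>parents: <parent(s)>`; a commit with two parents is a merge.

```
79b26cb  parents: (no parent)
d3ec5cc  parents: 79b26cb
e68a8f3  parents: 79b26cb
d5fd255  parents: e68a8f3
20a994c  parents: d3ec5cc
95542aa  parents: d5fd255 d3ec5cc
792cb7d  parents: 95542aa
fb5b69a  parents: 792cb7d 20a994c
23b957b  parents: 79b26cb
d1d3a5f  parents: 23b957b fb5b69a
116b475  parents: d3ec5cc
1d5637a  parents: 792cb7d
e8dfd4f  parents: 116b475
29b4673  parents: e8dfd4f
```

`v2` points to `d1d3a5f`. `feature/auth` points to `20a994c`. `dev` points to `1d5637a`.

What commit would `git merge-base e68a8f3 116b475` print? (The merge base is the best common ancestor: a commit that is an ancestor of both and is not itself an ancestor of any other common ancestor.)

Ancestors of e68a8f3: {79b26cb, e68a8f3}.
Ancestors of 116b475: {116b475, 79b26cb, d3ec5cc}.
Common ancestors: {79b26cb}.
The only common ancestor is 79b26cb, so it is the merge base.

79b26cb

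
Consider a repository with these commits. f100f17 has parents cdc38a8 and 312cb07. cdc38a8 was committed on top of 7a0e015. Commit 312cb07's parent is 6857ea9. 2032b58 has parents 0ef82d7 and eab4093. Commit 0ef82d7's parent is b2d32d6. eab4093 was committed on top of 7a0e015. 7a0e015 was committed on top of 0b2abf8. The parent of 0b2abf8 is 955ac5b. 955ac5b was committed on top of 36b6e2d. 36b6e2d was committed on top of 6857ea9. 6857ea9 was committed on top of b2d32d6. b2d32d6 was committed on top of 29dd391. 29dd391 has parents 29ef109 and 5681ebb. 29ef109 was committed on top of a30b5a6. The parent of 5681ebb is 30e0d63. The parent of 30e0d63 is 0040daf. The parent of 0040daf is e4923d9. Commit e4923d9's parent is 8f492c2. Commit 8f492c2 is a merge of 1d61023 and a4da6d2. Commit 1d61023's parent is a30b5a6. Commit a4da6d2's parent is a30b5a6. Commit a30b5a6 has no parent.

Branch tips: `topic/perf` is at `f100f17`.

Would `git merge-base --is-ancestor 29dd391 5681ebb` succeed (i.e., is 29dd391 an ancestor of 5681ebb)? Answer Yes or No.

No

Ancestors of 5681ebb: {0040daf, 1d61023, 30e0d63, 5681ebb, 8f492c2, a30b5a6, a4da6d2, e4923d9}.
29dd391 is not in that set, so it is not an ancestor of 5681ebb.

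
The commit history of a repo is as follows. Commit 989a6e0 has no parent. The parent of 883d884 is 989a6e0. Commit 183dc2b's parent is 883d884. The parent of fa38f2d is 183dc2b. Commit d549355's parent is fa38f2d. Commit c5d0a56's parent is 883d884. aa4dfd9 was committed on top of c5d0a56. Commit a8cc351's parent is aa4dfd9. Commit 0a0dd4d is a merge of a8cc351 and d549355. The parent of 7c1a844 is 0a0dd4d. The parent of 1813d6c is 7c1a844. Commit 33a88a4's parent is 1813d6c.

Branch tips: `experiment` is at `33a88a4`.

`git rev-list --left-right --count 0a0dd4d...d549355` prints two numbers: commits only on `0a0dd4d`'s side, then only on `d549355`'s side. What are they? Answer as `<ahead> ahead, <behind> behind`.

Reachable from 0a0dd4d: {0a0dd4d, 183dc2b, 883d884, 989a6e0, a8cc351, aa4dfd9, c5d0a56, d549355, fa38f2d}.
Reachable from d549355: {183dc2b, 883d884, 989a6e0, d549355, fa38f2d}.
Only in 0a0dd4d's history (ahead): {0a0dd4d, a8cc351, aa4dfd9, c5d0a56} — 4.
Only in d549355's history (behind): {} — 0.

4 ahead, 0 behind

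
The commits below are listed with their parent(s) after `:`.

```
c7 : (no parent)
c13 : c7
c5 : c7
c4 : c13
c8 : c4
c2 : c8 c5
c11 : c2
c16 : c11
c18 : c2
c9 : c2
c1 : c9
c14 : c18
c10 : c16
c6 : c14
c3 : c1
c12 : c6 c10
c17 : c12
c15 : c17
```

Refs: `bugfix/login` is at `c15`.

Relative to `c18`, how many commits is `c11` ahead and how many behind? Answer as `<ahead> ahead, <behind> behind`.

1 ahead, 1 behind

Reachable from c11: {c11, c13, c2, c4, c5, c7, c8}.
Reachable from c18: {c13, c18, c2, c4, c5, c7, c8}.
Only in c11's history (ahead): {c11} — 1.
Only in c18's history (behind): {c18} — 1.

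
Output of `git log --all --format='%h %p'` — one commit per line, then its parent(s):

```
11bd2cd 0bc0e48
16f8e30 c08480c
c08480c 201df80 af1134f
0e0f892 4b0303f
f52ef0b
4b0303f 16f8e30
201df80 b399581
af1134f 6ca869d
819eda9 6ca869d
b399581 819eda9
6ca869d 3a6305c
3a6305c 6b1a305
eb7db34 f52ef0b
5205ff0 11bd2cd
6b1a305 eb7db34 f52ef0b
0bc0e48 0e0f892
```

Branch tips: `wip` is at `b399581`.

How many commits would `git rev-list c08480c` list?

Walking parent pointers from c08480c: reachable set = {201df80, 3a6305c, 6b1a305, 6ca869d, 819eda9, af1134f, b399581, c08480c, eb7db34, f52ef0b}.
That is 10 commits.

10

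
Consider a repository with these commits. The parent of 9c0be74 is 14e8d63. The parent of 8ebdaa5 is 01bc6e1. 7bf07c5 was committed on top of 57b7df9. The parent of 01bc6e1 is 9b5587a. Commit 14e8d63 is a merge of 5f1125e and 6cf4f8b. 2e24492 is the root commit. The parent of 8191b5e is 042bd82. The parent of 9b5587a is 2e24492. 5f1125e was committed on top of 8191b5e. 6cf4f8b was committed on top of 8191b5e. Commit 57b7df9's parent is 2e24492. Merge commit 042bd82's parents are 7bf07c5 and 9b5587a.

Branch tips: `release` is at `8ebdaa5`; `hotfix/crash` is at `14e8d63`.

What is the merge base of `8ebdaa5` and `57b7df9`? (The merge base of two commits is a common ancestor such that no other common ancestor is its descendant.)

2e24492

Ancestors of 8ebdaa5: {01bc6e1, 2e24492, 8ebdaa5, 9b5587a}.
Ancestors of 57b7df9: {2e24492, 57b7df9}.
Common ancestors: {2e24492}.
The only common ancestor is 2e24492, so it is the merge base.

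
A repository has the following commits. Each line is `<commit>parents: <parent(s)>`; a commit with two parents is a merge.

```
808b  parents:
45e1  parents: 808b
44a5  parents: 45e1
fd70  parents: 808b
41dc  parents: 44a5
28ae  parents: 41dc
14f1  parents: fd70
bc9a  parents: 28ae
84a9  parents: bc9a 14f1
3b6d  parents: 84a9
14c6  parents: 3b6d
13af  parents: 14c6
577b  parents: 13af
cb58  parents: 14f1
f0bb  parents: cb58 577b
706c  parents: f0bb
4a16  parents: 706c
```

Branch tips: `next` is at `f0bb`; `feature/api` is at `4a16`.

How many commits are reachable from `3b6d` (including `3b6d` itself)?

Walking parent pointers from 3b6d: reachable set = {14f1, 28ae, 3b6d, 41dc, 44a5, 45e1, 808b, 84a9, bc9a, fd70}.
That is 10 commits.

10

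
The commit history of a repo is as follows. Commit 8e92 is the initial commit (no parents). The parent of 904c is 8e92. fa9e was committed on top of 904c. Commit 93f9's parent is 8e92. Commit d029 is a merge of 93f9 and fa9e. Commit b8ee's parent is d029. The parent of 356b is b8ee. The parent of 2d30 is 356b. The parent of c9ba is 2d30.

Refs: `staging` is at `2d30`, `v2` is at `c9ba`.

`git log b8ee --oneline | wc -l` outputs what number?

6

Walking parent pointers from b8ee: reachable set = {8e92, 904c, 93f9, b8ee, d029, fa9e}.
That is 6 commits.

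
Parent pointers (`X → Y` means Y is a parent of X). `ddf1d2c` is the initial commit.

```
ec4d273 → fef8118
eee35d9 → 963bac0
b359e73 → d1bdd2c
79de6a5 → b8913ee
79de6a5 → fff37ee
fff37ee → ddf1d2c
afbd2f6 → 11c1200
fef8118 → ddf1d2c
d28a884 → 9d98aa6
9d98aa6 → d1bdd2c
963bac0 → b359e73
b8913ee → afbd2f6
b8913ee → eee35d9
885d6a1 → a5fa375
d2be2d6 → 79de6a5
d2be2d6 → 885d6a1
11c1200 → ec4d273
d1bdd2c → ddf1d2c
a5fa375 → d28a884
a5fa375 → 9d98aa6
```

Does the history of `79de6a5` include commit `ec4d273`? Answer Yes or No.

Yes

Ancestors of 79de6a5 (commits reachable by following parents): {11c1200, 79de6a5, 963bac0, afbd2f6, b359e73, b8913ee, d1bdd2c, ddf1d2c, ec4d273, eee35d9, fef8118, fff37ee}.
ec4d273 is in that set, so it is an ancestor of 79de6a5.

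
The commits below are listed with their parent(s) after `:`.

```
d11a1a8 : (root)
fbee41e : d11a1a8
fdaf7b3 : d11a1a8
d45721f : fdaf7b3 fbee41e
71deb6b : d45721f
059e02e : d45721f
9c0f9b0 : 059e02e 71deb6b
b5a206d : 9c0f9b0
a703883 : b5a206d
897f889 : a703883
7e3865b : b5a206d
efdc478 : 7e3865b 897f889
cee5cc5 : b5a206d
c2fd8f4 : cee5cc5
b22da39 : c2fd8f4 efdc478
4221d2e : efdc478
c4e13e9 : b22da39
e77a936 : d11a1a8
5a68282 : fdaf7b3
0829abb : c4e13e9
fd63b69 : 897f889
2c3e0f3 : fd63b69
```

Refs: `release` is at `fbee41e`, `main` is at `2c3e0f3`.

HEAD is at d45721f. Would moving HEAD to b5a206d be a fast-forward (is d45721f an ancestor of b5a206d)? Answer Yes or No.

A fast-forward from d45721f to b5a206d is possible iff d45721f is an ancestor of b5a206d.
Ancestors of b5a206d: {059e02e, 71deb6b, 9c0f9b0, b5a206d, d11a1a8, d45721f, fbee41e, fdaf7b3}.
d45721f is among them, so fast-forward is possible.

Yes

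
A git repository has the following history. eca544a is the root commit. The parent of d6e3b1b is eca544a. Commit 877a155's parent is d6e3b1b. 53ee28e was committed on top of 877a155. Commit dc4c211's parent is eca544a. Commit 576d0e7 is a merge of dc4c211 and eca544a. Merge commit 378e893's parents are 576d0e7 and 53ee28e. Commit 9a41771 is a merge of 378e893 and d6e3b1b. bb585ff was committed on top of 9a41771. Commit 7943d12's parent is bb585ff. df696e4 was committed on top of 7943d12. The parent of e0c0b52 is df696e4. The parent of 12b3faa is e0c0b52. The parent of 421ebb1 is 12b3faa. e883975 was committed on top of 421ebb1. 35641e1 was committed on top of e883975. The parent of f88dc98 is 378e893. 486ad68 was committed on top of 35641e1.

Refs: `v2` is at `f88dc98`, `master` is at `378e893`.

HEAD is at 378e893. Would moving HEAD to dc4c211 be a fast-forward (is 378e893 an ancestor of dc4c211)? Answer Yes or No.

A fast-forward from 378e893 to dc4c211 is possible iff 378e893 is an ancestor of dc4c211.
Ancestors of dc4c211: {dc4c211, eca544a}.
378e893 is not among them, so fast-forward is not possible.

No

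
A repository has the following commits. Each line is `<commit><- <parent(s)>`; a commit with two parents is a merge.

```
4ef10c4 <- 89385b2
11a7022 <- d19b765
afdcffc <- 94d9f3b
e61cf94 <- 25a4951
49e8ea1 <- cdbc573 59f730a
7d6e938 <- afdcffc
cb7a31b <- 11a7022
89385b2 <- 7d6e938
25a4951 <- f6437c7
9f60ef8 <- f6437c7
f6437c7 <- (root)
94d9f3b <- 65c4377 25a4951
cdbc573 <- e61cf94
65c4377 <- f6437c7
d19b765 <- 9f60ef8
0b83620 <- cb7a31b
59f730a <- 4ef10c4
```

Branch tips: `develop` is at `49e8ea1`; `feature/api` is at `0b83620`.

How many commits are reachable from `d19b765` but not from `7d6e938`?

2

Reachable from d19b765: {9f60ef8, d19b765, f6437c7}.
Reachable from 7d6e938: {25a4951, 65c4377, 7d6e938, 94d9f3b, afdcffc, f6437c7}.
In d19b765's history but not 7d6e938's: {9f60ef8, d19b765} — 2 commits.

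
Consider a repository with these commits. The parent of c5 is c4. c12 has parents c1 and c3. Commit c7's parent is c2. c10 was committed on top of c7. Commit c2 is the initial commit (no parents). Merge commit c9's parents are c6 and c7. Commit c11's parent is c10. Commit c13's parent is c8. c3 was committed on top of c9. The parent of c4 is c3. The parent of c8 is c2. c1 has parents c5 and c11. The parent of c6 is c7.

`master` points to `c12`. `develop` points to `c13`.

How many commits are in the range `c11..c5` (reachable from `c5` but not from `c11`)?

5

Reachable from c5: {c2, c3, c4, c5, c6, c7, c9}.
Reachable from c11: {c10, c11, c2, c7}.
In c5's history but not c11's: {c3, c4, c5, c6, c9} — 5 commits.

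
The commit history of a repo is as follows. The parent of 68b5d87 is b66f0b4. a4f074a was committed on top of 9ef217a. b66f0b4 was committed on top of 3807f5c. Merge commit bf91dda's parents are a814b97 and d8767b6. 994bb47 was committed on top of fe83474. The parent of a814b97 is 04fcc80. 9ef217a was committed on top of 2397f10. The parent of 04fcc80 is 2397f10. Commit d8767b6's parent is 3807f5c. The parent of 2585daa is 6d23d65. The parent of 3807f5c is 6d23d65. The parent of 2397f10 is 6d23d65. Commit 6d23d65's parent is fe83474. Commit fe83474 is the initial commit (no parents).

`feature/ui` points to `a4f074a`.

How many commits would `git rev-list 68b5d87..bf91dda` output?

5

Reachable from bf91dda: {04fcc80, 2397f10, 3807f5c, 6d23d65, a814b97, bf91dda, d8767b6, fe83474}.
Reachable from 68b5d87: {3807f5c, 68b5d87, 6d23d65, b66f0b4, fe83474}.
In bf91dda's history but not 68b5d87's: {04fcc80, 2397f10, a814b97, bf91dda, d8767b6} — 5 commits.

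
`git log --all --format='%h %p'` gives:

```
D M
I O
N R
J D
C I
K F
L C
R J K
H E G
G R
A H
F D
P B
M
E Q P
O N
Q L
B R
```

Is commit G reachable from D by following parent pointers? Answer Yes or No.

Ancestors of D: {D, M}.
G is not in that set, so it is not an ancestor of D.

No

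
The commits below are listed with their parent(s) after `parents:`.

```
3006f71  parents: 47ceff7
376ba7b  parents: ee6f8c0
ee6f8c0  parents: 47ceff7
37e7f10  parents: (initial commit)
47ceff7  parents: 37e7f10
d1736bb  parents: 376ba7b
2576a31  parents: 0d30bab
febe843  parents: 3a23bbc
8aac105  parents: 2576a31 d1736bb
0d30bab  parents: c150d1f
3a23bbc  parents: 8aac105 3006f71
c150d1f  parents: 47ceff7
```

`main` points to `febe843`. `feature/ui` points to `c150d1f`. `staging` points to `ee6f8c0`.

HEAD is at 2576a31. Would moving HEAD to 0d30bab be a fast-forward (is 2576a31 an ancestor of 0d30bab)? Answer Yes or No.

No

A fast-forward from 2576a31 to 0d30bab is possible iff 2576a31 is an ancestor of 0d30bab.
Ancestors of 0d30bab: {0d30bab, 37e7f10, 47ceff7, c150d1f}.
2576a31 is not among them, so fast-forward is not possible.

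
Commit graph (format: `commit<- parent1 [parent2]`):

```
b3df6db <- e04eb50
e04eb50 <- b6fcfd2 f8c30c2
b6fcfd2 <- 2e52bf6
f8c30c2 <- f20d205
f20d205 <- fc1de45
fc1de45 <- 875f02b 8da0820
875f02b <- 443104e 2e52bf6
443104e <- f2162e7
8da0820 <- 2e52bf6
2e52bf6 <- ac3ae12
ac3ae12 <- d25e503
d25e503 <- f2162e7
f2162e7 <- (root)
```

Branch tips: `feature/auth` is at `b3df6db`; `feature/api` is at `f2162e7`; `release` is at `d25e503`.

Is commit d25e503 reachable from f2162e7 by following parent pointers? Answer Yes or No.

No

Ancestors of f2162e7: {f2162e7}.
d25e503 is not in that set, so it is not an ancestor of f2162e7.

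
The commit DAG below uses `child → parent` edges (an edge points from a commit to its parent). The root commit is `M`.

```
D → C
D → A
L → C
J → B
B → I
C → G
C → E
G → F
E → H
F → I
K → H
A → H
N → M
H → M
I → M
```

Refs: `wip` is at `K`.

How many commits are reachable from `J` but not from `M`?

3

Reachable from J: {B, I, J, M}.
Reachable from M: {M}.
In J's history but not M's: {B, I, J} — 3 commits.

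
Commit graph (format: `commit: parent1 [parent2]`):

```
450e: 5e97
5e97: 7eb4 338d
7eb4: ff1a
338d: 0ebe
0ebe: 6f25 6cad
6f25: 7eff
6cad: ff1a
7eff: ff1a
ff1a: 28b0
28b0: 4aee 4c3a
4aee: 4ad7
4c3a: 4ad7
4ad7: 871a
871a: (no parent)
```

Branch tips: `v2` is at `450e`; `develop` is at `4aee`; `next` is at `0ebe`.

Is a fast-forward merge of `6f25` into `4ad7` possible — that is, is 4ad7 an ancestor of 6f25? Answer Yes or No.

Yes

A fast-forward from 4ad7 to 6f25 is possible iff 4ad7 is an ancestor of 6f25.
Ancestors of 6f25: {28b0, 4ad7, 4aee, 4c3a, 6f25, 7eff, 871a, ff1a}.
4ad7 is among them, so fast-forward is possible.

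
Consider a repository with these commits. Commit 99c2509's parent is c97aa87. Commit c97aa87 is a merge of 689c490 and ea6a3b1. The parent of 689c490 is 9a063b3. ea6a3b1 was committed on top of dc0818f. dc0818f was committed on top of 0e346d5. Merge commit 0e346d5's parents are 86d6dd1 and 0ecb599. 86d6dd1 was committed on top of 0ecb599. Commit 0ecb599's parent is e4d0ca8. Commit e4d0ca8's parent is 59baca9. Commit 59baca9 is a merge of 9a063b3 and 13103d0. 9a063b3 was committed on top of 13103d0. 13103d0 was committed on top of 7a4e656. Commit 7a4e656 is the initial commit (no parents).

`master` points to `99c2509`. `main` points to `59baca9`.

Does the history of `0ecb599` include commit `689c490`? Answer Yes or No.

Ancestors of 0ecb599: {0ecb599, 13103d0, 59baca9, 7a4e656, 9a063b3, e4d0ca8}.
689c490 is not in that set, so it is not an ancestor of 0ecb599.

No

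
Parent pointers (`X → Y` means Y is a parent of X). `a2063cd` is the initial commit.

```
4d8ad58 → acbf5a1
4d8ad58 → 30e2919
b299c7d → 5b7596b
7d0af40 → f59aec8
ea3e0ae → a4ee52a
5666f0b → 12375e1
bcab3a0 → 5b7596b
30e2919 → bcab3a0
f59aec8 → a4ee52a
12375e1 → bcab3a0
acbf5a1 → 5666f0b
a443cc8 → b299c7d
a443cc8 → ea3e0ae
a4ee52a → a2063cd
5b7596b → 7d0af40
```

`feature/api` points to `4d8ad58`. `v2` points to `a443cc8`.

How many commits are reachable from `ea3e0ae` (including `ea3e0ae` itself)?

3

Walking parent pointers from ea3e0ae: reachable set = {a2063cd, a4ee52a, ea3e0ae}.
That is 3 commits.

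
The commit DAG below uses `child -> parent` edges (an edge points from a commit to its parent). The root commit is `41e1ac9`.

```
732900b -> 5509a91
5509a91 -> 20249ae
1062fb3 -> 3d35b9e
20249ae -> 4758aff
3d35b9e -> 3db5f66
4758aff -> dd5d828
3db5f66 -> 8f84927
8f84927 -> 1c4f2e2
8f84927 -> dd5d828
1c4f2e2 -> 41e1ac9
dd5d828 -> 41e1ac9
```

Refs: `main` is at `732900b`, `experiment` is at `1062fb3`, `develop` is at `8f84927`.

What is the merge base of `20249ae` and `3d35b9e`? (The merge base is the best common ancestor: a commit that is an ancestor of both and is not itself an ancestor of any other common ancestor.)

Ancestors of 20249ae: {20249ae, 41e1ac9, 4758aff, dd5d828}.
Ancestors of 3d35b9e: {1c4f2e2, 3d35b9e, 3db5f66, 41e1ac9, 8f84927, dd5d828}.
Common ancestors: {41e1ac9, dd5d828}.
Among these, dd5d828 is not an ancestor of any other common ancestor — it is the merge base.

dd5d828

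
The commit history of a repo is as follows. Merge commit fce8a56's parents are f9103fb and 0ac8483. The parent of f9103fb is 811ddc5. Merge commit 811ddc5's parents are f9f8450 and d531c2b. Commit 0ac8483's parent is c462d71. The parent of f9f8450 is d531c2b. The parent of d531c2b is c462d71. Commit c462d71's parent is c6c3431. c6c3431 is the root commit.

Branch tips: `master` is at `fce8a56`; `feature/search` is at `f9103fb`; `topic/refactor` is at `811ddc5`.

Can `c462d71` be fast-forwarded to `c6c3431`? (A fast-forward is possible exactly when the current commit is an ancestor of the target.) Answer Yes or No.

No

A fast-forward from c462d71 to c6c3431 is possible iff c462d71 is an ancestor of c6c3431.
Ancestors of c6c3431: {c6c3431}.
c462d71 is not among them, so fast-forward is not possible.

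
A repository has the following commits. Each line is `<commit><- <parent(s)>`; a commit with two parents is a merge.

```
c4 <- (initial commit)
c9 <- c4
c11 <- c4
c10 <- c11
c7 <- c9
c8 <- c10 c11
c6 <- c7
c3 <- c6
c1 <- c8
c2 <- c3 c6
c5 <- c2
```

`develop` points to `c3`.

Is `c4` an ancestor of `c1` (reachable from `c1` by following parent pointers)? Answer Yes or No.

Ancestors of c1 (commits reachable by following parents): {c1, c10, c11, c4, c8}.
c4 is in that set, so it is an ancestor of c1.

Yes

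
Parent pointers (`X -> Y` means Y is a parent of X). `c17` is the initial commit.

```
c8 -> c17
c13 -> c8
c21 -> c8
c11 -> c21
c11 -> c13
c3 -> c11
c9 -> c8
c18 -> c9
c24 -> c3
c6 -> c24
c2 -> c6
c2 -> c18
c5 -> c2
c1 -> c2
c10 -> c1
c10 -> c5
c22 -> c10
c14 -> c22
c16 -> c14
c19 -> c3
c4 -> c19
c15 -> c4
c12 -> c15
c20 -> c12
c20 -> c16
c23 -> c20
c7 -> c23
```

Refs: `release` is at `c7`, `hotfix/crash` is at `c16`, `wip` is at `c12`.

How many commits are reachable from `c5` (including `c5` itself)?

Walking parent pointers from c5: reachable set = {c11, c13, c17, c18, c2, c21, c24, c3, c5, c6, c8, c9}.
That is 12 commits.

12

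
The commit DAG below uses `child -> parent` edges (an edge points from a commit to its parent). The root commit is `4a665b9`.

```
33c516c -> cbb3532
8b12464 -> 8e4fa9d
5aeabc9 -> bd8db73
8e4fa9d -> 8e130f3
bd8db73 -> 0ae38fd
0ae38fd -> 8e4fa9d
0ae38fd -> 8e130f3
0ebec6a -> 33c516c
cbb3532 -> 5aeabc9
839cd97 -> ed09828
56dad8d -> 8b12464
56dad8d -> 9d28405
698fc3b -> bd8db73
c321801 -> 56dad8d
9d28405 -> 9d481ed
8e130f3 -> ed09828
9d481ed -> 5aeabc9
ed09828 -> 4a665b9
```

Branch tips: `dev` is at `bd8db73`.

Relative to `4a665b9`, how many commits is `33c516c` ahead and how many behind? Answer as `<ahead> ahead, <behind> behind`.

Reachable from 33c516c: {0ae38fd, 33c516c, 4a665b9, 5aeabc9, 8e130f3, 8e4fa9d, bd8db73, cbb3532, ed09828}.
Reachable from 4a665b9: {4a665b9}.
Only in 33c516c's history (ahead): {0ae38fd, 33c516c, 5aeabc9, 8e130f3, 8e4fa9d, bd8db73, cbb3532, ed09828} — 8.
Only in 4a665b9's history (behind): {} — 0.

8 ahead, 0 behind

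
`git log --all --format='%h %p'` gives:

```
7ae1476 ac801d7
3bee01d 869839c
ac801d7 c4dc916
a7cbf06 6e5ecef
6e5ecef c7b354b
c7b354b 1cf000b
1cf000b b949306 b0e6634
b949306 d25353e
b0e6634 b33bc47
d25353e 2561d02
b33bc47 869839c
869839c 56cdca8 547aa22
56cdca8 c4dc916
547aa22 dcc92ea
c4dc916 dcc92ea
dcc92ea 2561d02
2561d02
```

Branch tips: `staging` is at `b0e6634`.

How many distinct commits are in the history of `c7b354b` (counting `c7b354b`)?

12

Walking parent pointers from c7b354b: reachable set = {1cf000b, 2561d02, 547aa22, 56cdca8, 869839c, b0e6634, b33bc47, b949306, c4dc916, c7b354b, d25353e, dcc92ea}.
That is 12 commits.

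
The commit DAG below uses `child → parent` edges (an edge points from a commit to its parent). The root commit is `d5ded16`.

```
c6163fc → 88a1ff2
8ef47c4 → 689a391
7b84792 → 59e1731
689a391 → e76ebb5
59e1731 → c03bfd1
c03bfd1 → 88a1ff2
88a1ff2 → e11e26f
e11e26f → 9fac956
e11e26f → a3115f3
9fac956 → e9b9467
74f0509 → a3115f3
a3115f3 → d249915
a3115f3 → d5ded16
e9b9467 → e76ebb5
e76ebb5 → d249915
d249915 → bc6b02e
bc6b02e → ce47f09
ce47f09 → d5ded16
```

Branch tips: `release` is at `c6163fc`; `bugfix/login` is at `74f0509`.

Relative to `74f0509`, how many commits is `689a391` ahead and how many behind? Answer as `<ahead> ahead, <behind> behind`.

2 ahead, 2 behind

Reachable from 689a391: {689a391, bc6b02e, ce47f09, d249915, d5ded16, e76ebb5}.
Reachable from 74f0509: {74f0509, a3115f3, bc6b02e, ce47f09, d249915, d5ded16}.
Only in 689a391's history (ahead): {689a391, e76ebb5} — 2.
Only in 74f0509's history (behind): {74f0509, a3115f3} — 2.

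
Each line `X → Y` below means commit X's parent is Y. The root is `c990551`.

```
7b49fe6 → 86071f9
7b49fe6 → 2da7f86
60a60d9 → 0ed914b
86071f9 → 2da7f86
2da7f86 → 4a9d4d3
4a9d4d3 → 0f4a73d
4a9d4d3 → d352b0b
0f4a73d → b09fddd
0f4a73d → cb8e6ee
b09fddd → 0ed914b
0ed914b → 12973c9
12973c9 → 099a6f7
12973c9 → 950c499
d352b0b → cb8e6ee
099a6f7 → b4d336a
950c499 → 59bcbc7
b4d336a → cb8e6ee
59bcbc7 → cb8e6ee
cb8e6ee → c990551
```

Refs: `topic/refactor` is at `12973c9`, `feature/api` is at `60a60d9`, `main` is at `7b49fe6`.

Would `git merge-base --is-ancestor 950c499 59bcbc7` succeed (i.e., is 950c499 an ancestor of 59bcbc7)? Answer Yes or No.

No

Ancestors of 59bcbc7: {59bcbc7, c990551, cb8e6ee}.
950c499 is not in that set, so it is not an ancestor of 59bcbc7.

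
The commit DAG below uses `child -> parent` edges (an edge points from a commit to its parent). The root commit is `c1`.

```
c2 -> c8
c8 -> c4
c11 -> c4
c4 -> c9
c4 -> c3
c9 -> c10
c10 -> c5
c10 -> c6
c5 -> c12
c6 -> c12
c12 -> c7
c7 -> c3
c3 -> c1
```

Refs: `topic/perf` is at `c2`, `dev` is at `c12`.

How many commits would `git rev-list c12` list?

Walking parent pointers from c12: reachable set = {c1, c12, c3, c7}.
That is 4 commits.

4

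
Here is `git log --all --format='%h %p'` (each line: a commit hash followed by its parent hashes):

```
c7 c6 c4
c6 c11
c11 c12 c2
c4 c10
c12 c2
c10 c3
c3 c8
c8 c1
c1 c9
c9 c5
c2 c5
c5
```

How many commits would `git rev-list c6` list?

Walking parent pointers from c6: reachable set = {c11, c12, c2, c5, c6}.
That is 5 commits.

5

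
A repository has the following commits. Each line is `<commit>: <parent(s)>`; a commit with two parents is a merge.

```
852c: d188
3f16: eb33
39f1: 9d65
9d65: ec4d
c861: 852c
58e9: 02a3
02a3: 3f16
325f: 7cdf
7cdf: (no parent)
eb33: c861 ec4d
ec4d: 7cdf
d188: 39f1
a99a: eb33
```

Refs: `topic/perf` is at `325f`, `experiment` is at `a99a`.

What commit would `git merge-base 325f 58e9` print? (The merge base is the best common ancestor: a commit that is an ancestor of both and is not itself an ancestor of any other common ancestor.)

Ancestors of 325f: {325f, 7cdf}.
Ancestors of 58e9: {02a3, 39f1, 3f16, 58e9, 7cdf, 852c, 9d65, c861, d188, eb33, ec4d}.
Common ancestors: {7cdf}.
The only common ancestor is 7cdf, so it is the merge base.

7cdf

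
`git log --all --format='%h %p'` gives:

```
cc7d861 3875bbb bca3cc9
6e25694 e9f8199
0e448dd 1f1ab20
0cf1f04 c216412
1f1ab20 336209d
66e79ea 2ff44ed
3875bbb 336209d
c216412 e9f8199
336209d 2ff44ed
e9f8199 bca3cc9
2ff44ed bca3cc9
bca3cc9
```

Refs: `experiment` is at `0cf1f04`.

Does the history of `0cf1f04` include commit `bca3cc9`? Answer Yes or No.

Ancestors of 0cf1f04 (commits reachable by following parents): {0cf1f04, bca3cc9, c216412, e9f8199}.
bca3cc9 is in that set, so it is an ancestor of 0cf1f04.

Yes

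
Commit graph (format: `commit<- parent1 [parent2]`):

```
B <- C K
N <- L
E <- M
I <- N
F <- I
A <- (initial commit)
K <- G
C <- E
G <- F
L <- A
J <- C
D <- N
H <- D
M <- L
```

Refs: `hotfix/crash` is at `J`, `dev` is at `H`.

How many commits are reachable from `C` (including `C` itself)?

Walking parent pointers from C: reachable set = {A, C, E, L, M}.
That is 5 commits.

5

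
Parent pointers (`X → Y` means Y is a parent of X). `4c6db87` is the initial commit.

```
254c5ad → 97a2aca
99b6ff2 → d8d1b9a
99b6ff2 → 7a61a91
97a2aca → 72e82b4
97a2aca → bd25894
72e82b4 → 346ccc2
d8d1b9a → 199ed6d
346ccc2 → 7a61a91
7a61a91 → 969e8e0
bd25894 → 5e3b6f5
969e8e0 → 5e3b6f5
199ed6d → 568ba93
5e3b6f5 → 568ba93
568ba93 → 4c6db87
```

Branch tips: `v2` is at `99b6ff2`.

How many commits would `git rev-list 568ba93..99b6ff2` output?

Reachable from 99b6ff2: {199ed6d, 4c6db87, 568ba93, 5e3b6f5, 7a61a91, 969e8e0, 99b6ff2, d8d1b9a}.
Reachable from 568ba93: {4c6db87, 568ba93}.
In 99b6ff2's history but not 568ba93's: {199ed6d, 5e3b6f5, 7a61a91, 969e8e0, 99b6ff2, d8d1b9a} — 6 commits.

6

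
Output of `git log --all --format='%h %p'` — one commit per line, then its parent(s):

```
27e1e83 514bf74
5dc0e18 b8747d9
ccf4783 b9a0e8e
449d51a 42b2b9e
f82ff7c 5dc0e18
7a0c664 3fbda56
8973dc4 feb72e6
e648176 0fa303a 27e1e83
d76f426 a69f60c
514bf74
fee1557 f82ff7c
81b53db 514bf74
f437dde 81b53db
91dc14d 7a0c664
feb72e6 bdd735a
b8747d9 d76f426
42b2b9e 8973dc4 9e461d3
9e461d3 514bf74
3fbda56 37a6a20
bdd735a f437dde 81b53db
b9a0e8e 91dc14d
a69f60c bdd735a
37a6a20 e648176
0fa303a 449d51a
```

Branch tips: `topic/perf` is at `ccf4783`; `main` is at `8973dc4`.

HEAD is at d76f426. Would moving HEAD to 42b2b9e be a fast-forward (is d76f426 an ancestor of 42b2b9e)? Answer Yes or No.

A fast-forward from d76f426 to 42b2b9e is possible iff d76f426 is an ancestor of 42b2b9e.
Ancestors of 42b2b9e: {42b2b9e, 514bf74, 81b53db, 8973dc4, 9e461d3, bdd735a, f437dde, feb72e6}.
d76f426 is not among them, so fast-forward is not possible.

No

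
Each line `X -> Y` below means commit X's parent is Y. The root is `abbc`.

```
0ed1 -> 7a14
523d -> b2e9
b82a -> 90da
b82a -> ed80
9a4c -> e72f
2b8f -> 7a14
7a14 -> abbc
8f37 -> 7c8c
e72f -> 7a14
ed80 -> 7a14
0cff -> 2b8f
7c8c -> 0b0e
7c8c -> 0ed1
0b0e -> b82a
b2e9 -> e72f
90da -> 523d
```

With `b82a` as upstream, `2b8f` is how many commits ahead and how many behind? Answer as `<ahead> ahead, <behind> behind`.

1 ahead, 6 behind

Reachable from 2b8f: {2b8f, 7a14, abbc}.
Reachable from b82a: {523d, 7a14, 90da, abbc, b2e9, b82a, e72f, ed80}.
Only in 2b8f's history (ahead): {2b8f} — 1.
Only in b82a's history (behind): {523d, 90da, b2e9, b82a, e72f, ed80} — 6.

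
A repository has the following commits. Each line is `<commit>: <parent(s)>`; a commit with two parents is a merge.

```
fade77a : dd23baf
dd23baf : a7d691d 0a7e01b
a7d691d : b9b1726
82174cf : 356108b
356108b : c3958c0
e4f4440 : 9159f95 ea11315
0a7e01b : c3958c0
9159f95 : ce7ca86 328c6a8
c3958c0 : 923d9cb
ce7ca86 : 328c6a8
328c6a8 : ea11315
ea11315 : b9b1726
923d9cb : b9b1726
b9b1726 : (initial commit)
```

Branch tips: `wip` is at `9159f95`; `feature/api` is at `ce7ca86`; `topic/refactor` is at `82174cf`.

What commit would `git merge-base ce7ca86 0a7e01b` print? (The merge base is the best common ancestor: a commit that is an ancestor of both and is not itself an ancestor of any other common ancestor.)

Ancestors of ce7ca86: {328c6a8, b9b1726, ce7ca86, ea11315}.
Ancestors of 0a7e01b: {0a7e01b, 923d9cb, b9b1726, c3958c0}.
Common ancestors: {b9b1726}.
The only common ancestor is b9b1726, so it is the merge base.

b9b1726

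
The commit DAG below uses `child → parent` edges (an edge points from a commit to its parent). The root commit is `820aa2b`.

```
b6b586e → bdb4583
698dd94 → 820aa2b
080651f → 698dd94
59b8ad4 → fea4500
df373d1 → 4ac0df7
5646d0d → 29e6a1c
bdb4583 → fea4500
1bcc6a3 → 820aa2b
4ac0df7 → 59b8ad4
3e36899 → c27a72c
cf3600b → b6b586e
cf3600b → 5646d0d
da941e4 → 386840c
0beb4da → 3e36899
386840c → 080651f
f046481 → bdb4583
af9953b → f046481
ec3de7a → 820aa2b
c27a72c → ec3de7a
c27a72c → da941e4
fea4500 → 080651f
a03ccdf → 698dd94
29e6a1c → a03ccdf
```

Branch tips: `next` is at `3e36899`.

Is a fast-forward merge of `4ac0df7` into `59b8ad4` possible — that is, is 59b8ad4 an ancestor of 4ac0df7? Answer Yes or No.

A fast-forward from 59b8ad4 to 4ac0df7 is possible iff 59b8ad4 is an ancestor of 4ac0df7.
Ancestors of 4ac0df7: {080651f, 4ac0df7, 59b8ad4, 698dd94, 820aa2b, fea4500}.
59b8ad4 is among them, so fast-forward is possible.

Yes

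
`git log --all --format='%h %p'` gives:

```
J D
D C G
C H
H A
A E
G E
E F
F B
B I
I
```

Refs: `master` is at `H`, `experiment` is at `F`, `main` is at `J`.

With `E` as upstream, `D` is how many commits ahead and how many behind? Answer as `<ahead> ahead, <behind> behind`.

5 ahead, 0 behind

Reachable from D: {A, B, C, D, E, F, G, H, I}.
Reachable from E: {B, E, F, I}.
Only in D's history (ahead): {A, C, D, G, H} — 5.
Only in E's history (behind): {} — 0.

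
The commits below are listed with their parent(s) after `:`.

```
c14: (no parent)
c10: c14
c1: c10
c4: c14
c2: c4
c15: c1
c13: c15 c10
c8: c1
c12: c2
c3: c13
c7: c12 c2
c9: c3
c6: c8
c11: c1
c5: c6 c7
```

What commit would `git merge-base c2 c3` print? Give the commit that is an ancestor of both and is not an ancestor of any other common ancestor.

c14

Ancestors of c2: {c14, c2, c4}.
Ancestors of c3: {c1, c10, c13, c14, c15, c3}.
Common ancestors: {c14}.
The only common ancestor is c14, so it is the merge base.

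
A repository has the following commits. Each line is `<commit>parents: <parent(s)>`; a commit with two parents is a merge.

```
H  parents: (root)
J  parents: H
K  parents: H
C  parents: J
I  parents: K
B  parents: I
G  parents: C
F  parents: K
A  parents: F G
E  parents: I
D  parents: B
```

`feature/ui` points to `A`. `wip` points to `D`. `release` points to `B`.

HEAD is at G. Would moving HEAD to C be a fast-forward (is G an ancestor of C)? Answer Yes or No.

No

A fast-forward from G to C is possible iff G is an ancestor of C.
Ancestors of C: {C, H, J}.
G is not among them, so fast-forward is not possible.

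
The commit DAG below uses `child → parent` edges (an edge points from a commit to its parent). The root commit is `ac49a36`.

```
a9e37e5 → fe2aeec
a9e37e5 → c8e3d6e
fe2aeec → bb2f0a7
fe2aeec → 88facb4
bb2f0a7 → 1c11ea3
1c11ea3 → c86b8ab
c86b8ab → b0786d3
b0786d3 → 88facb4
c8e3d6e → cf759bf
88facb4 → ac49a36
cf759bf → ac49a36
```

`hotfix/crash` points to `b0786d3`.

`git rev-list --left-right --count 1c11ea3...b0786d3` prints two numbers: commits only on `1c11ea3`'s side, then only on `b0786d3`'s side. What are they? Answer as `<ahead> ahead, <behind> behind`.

2 ahead, 0 behind

Reachable from 1c11ea3: {1c11ea3, 88facb4, ac49a36, b0786d3, c86b8ab}.
Reachable from b0786d3: {88facb4, ac49a36, b0786d3}.
Only in 1c11ea3's history (ahead): {1c11ea3, c86b8ab} — 2.
Only in b0786d3's history (behind): {} — 0.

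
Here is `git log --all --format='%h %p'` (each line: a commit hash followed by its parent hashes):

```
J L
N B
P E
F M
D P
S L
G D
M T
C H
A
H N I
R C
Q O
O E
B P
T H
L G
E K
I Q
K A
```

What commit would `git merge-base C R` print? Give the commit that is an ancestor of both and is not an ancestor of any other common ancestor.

Ancestors of C: {A, B, C, E, H, I, K, N, O, P, Q}.
Ancestors of R: {A, B, C, E, H, I, K, N, O, P, Q, R}.
Common ancestors: {A, B, C, E, H, I, K, N, O, P, Q}.
Among these, C is not an ancestor of any other common ancestor — it is the merge base.

C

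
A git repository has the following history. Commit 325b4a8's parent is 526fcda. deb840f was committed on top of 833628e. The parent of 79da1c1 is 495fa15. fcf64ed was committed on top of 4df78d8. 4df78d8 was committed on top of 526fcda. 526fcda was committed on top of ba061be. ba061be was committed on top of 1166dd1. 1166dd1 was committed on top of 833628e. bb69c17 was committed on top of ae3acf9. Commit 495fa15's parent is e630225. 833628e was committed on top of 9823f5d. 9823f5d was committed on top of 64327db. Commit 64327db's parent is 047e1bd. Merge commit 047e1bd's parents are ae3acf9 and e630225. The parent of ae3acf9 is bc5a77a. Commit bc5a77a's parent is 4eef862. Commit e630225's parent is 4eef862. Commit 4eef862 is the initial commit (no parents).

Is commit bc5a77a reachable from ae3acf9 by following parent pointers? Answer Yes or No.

Yes

Ancestors of ae3acf9 (commits reachable by following parents): {4eef862, ae3acf9, bc5a77a}.
bc5a77a is in that set, so it is an ancestor of ae3acf9.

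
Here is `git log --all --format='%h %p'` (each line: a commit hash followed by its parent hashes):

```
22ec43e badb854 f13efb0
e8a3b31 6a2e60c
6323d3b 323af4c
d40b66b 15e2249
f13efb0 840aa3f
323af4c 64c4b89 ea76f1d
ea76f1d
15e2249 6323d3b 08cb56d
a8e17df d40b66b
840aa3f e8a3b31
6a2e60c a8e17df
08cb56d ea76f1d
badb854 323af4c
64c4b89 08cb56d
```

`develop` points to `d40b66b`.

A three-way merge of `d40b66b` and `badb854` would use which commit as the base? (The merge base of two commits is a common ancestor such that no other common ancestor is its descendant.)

323af4c

Ancestors of d40b66b: {08cb56d, 15e2249, 323af4c, 6323d3b, 64c4b89, d40b66b, ea76f1d}.
Ancestors of badb854: {08cb56d, 323af4c, 64c4b89, badb854, ea76f1d}.
Common ancestors: {08cb56d, 323af4c, 64c4b89, ea76f1d}.
Among these, 323af4c is not an ancestor of any other common ancestor — it is the merge base.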